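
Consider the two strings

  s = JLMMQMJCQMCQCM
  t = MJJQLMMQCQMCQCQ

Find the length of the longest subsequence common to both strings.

11

One common subsequence of length 11: J at s[1]=t[3], then L at s[2]=t[5], then M at s[3]=t[6], then M at s[4]=t[7], then Q at s[5]=t[8], then C at s[8]=t[9], then Q at s[9]=t[10], then M at s[10]=t[11], then C at s[11]=t[12], then Q at s[12]=t[13], then C at s[13]=t[14]. dp[14][15] = 11 confirms this is the maximum.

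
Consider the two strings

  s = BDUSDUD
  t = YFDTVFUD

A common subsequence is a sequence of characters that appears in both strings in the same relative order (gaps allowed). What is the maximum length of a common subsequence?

Taking D [2,3], U [6,7], D [7,8] gives a common subsequence of length 3. dp[7][8] = 3 confirms this is the maximum.

3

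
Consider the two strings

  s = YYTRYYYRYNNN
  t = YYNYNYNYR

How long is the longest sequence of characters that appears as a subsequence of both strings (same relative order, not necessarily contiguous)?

Taking Y (s #1, t #1), Y (s #2, t #2), Y (s #5, t #4), Y (s #6, t #6), Y (s #7, t #8), R (s #8, t #9) gives a common subsequence of length 6. dp[12][9] = 6 confirms this is the maximum.

6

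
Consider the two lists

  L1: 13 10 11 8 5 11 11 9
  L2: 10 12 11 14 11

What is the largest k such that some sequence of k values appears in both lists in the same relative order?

3

Match 10 (L1 #2, L2 #1); then 11 (L1 #3, L2 #3); then 11 (L1 #7, L2 #5) — 3 values in the same relative order in both. dp[8][5] = 3 confirms this is the maximum.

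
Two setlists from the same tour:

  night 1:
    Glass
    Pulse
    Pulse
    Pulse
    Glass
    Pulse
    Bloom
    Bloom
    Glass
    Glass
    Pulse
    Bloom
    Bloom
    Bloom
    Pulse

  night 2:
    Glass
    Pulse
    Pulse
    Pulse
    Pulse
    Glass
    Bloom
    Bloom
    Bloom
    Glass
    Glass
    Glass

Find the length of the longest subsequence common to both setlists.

9

One common subsequence of length 9: Glass at night 1[1]=night 2[1] → Pulse at night 1[2]=night 2[3] → Pulse at night 1[3]=night 2[4] → Pulse at night 1[4]=night 2[5] → Glass at night 1[5]=night 2[6] → Bloom at night 1[7]=night 2[8] → Bloom at night 1[8]=night 2[9] → Glass at night 1[9]=night 2[11] → Glass at night 1[10]=night 2[12]. dp[15][12] = 9 confirms this is the maximum.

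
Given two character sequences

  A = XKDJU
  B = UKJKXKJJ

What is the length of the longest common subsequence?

3

Taking X [1,5]; then K [2,6]; then J [4,8] gives a common subsequence of length 3. dp[5][8] = 3 confirms this is the maximum.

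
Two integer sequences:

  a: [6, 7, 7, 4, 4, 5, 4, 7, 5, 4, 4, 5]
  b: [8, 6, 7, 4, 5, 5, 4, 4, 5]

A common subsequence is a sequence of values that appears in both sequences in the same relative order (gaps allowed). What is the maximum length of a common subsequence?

8

One common subsequence of length 8: 6 at a[1]=b[2] → 7 at a[3]=b[3] → 4 at a[5]=b[4] → 5 at a[6]=b[5] → 5 at a[9]=b[6] → 4 at a[10]=b[7] → 4 at a[11]=b[8] → 5 at a[12]=b[9]. dp[12][9] = 8 confirms this is the maximum.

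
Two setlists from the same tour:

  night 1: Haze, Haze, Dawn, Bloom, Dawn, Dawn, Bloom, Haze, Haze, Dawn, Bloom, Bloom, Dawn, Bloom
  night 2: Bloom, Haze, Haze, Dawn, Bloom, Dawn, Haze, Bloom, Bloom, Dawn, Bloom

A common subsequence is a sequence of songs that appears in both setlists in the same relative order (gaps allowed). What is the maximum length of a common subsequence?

10

Pick Haze at night 1[1]=night 2[2], Haze at night 1[2]=night 2[3], Dawn at night 1[3]=night 2[4], Bloom at night 1[4]=night 2[5], Dawn at night 1[6]=night 2[6], Haze at night 1[9]=night 2[7], Bloom at night 1[11]=night 2[8], Bloom at night 1[12]=night 2[9], Dawn at night 1[13]=night 2[10], Bloom at night 1[14]=night 2[11]; all 10 songs appear in both, in order, and the DP table's final entry dp[14][11] is also 10, so no common subsequence is longer.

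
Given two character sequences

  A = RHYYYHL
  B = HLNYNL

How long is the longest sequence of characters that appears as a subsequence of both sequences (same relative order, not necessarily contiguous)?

3

Pick H (A #2, B #1) → Y (A #3, B #4) → L (A #7, B #6); all 3 characters appear in both, in order. dp[7][6] = 3 confirms this is the maximum.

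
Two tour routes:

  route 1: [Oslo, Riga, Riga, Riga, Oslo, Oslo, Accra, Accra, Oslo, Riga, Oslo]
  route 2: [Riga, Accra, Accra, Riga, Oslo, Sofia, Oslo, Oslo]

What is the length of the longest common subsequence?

5

Pick Riga at route 1[2]=route 2[1]; then Riga at route 1[4]=route 2[4]; then Oslo at route 1[5]=route 2[5]; then Oslo at route 1[9]=route 2[7]; then Oslo at route 1[11]=route 2[8]; all 5 stops appear in both, in order, and the DP table's final entry dp[11][8] is also 5, so no common subsequence is longer.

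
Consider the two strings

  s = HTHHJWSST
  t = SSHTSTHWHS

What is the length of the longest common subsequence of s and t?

5

Let dp[i][j] be the LCS length of the first i characters of s and the first j characters of t. dp[i][j] = dp[i-1][j-1]+1 when the i-th and j-th characters match, else max(dp[i-1][j], dp[i][j-1]).
    ·  S  S  H  T  S  T  H  W  H  S
 ·  0  0  0  0  0  0  0  0  0  0  0
 H  0  0  0  1  1  1  1  1  1  1  1
 T  0  0  0  1  2  2  2  2  2  2  2
 H  0  0  0  1  2  2  2  3  3  3  3
 H  0  0  0  1  2  2  2  3  3  4  4
 J  0  0  0  1  2  2  2  3  3  4  4
 W  0  0  0  1  2  2  2  3  4  4  4
 S  0  1  1  1  2  3  3  3  4  4  5
 S  0  1  2  2  2  3  3  3  4  4  5
 T  0  1  2  2  3  3  4  4  4  4  5
dp[9][10] = 5. One LCS (by backtracking along matches): HTHHS.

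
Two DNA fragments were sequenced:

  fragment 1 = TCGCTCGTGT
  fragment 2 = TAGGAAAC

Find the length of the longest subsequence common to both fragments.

One common subsequence of length 3: T at fragment 1[1]=fragment 2[1], G at fragment 1[3]=fragment 2[4], C at fragment 1[6]=fragment 2[8], and the DP table's final entry dp[10][8] is also 3, so no common subsequence is longer.

3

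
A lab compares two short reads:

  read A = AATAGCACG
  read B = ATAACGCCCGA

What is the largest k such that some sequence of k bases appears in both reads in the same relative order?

7

Pick A (read A #1, read B #1), A (read A #2, read B #3), A (read A #4, read B #4), G (read A #5, read B #6), C (read A #6, read B #8), C (read A #8, read B #9), G (read A #9, read B #10); all 7 bases appear in both, in order. dp[9][11] = 7 confirms this is the maximum.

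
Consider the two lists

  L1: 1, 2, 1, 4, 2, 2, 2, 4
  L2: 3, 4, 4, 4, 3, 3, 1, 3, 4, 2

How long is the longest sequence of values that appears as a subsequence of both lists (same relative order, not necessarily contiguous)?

3

One common subsequence of length 3: 1 [1,7], then 4 [4,9], then 2 [7,10]. The LCS DP gives dp[8][10] = 3, so this is optimal.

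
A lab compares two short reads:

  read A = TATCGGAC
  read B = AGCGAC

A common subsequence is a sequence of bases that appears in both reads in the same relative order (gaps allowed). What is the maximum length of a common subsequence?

Taking A [2,1]; then C [4,3]; then G [6,4]; then A [7,5]; then C [8,6] gives a common subsequence of length 5, and the DP table's final entry dp[8][6] is also 5, so no common subsequence is longer.

5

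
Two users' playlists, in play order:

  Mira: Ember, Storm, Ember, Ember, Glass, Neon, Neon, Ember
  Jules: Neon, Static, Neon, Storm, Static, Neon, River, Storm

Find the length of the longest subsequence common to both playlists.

One common subsequence of length 2: Storm (Mira #2, Jules #4) → Neon (Mira #6, Jules #6), and the DP table's final entry dp[8][8] is also 2, so no common subsequence is longer.

2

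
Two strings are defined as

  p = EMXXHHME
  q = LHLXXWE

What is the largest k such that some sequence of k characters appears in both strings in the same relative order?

Let dp[i][j] be the LCS length of the first i characters of p and the first j characters of q. dp[i][j] = dp[i-1][j-1]+1 when the i-th and j-th characters match, else max(dp[i-1][j], dp[i][j-1]).
    ·  L  H  L  X  X  W  E
 ·  0  0  0  0  0  0  0  0
 E  0  0  0  0  0  0  0  1
 M  0  0  0  0  0  0  0  1
 X  0  0  0  0  1  1  1  1
 X  0  0  0  0  1  2  2  2
 H  0  0  1  1  1  2  2  2
 H  0  0  1  1  1  2  2  2
 M  0  0  1  1  1  2  2  2
 E  0  0  1  1  1  2  2  3
dp[8][7] = 3. One LCS (by backtracking along matches): XXE.

3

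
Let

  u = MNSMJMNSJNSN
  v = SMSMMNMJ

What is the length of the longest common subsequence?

6

Let dp[i][j] be the LCS length of the first i characters of u and the first j characters of v. dp[i][j] = dp[i-1][j-1]+1 when the i-th and j-th characters match, else max(dp[i-1][j], dp[i][j-1]).
    ·  S  M  S  M  M  N  M  J
 ·  0  0  0  0  0  0  0  0  0
 M  0  0  1  1  1  1  1  1  1
 N  0  0  1  1  1  1  2  2  2
 S  0  1  1  2  2  2  2  2  2
 M  0  1  2  2  3  3  3  3  3
 J  0  1  2  2  3  3  3  3  4
 M  0  1  2  2  3  4  4  4  4
 N  0  1  2  2  3  4  5  5  5
 S  0  1  2  3  3  4  5  5  5
 J  0  1  2  3  3  4  5  5  6
 N  0  1  2  3  3  4  5  5  6
 S  0  1  2  3  3  4  5  5  6
 N  0  1  2  3  3  4  5  5  6
dp[12][8] = 6. One LCS (by backtracking along matches): MSMMNJ.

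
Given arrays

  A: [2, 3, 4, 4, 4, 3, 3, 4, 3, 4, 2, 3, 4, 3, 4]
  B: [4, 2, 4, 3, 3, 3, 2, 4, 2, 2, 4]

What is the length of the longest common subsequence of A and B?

One common subsequence of length 8: 2 at A[1]=B[2], then 4 at A[5]=B[3], then 3 at A[6]=B[4], then 3 at A[7]=B[5], then 3 at A[9]=B[6], then 4 at A[10]=B[8], then 2 at A[11]=B[10], then 4 at A[15]=B[11], and the DP table's final entry dp[15][11] is also 8, so no common subsequence is longer.

8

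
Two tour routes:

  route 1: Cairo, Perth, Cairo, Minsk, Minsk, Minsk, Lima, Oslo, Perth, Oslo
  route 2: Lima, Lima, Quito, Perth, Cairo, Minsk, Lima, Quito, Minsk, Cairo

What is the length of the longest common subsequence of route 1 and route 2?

Pick Perth at route 1[2]=route 2[4] → Cairo at route 1[3]=route 2[5] → Minsk at route 1[4]=route 2[6] → Minsk at route 1[5]=route 2[9]; all 4 stops appear in both, in order. The LCS DP gives dp[10][10] = 4, so this is optimal.

4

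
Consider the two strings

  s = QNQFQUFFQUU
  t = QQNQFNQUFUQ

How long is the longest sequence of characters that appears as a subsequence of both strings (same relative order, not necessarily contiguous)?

Let dp[i][j] be the LCS length of the first i characters of s and the first j characters of t. dp[i][j] = dp[i-1][j-1]+1 when the i-th and j-th characters match, else max(dp[i-1][j], dp[i][j-1]).
    ·  Q  Q  N  Q  F  N  Q  U  F  U  Q
 ·  0  0  0  0  0  0  0  0  0  0  0  0
 Q  0  1  1  1  1  1  1  1  1  1  1  1
 N  0  1  1  2  2  2  2  2  2  2  2  2
 Q  0  1  2  2  3  3  3  3  3  3  3  3
 F  0  1  2  2  3  4  4  4  4  4  4  4
 Q  0  1  2  2  3  4  4  5  5  5  5  5
 U  0  1  2  2  3  4  4  5  6  6  6  6
 F  0  1  2  2  3  4  4  5  6  7  7  7
 F  0  1  2  2  3  4  4  5  6  7  7  7
 Q  0  1  2  2  3  4  4  5  6  7  7  8
 U  0  1  2  2  3  4  4  5  6  7  8  8
 U  0  1  2  2  3  4  4  5  6  7  8  8
dp[11][11] = 8. One LCS (by backtracking along matches): QNQFQUFQ.

8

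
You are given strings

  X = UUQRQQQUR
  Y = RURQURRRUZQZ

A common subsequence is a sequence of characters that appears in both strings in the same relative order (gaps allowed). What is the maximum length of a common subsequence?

5

One common subsequence of length 5: U [2,2]; then R [4,3]; then Q [7,4]; then U [8,5]; then R [9,8]. Since dp[9][12] = 5, nothing longer is possible.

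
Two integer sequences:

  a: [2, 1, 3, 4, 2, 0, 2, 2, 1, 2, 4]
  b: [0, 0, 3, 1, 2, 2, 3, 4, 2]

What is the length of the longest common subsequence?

Pick 2 (a #1, b #6), then 3 (a #3, b #7), then 4 (a #4, b #8), then 2 (a #10, b #9); all 4 values appear in both, in order. Since dp[11][9] = 4, nothing longer is possible.

4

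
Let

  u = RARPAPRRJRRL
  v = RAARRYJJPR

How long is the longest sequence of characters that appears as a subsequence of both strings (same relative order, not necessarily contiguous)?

7

Match R (u #1, v #1) → A (u #2, v #2) → A (u #5, v #3) → R (u #7, v #4) → R (u #8, v #5) → J (u #9, v #8) → R (u #11, v #10) — 7 characters in the same relative order in both, and the DP table's final entry dp[12][10] is also 7, so no common subsequence is longer.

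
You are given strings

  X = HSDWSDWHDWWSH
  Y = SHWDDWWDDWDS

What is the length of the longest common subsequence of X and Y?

Pick H (X #1, Y #2), D (X #3, Y #5), W (X #4, Y #7), D (X #6, Y #9), W (X #7, Y #10), D (X #9, Y #11), S (X #12, Y #12); all 7 characters appear in both, in order, and the DP table's final entry dp[13][12] is also 7, so no common subsequence is longer.

7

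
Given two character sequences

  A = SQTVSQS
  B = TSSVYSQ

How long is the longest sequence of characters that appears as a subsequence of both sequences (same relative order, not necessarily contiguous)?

4

Let dp[i][j] be the LCS length of the first i characters of A and the first j characters of B. dp[i][j] = dp[i-1][j-1]+1 when the i-th and j-th characters match, else max(dp[i-1][j], dp[i][j-1]).
    ·  T  S  S  V  Y  S  Q
 ·  0  0  0  0  0  0  0  0
 S  0  0  1  1  1  1  1  1
 Q  0  0  1  1  1  1  1  2
 T  0  1  1  1  1  1  1  2
 V  0  1  1  1  2  2  2  2
 S  0  1  2  2  2  2  3  3
 Q  0  1  2  2  2  2  3  4
 S  0  1  2  3  3  3  3  4
dp[7][7] = 4. One LCS (by backtracking along matches): SVSQ.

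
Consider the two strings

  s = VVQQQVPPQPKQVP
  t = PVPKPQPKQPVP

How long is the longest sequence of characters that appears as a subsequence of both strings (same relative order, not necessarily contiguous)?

9

Taking V at s[6]=t[2], P at s[7]=t[3], P at s[8]=t[5], Q at s[9]=t[6], P at s[10]=t[7], K at s[11]=t[8], Q at s[12]=t[9], V at s[13]=t[11], P at s[14]=t[12] gives a common subsequence of length 9. Since dp[14][12] = 9, nothing longer is possible.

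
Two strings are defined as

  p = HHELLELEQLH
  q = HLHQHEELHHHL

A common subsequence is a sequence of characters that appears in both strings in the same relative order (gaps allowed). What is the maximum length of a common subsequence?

Taking H at p[1]=q[3]; then H at p[2]=q[5]; then E at p[3]=q[6]; then E at p[6]=q[7]; then L at p[7]=q[8]; then L at p[10]=q[12] gives a common subsequence of length 6. Since dp[11][12] = 6, nothing longer is possible.

6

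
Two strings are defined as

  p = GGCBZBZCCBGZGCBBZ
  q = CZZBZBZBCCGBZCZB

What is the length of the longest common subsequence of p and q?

11

Match C (p #3, q #1), then B (p #4, q #4), then Z (p #5, q #5), then B (p #6, q #6), then Z (p #7, q #7), then C (p #8, q #9), then C (p #9, q #10), then B (p #10, q #12), then Z (p #12, q #13), then C (p #14, q #14), then B (p #16, q #16) — 11 characters in the same relative order in both. The LCS DP gives dp[17][16] = 11, so this is optimal.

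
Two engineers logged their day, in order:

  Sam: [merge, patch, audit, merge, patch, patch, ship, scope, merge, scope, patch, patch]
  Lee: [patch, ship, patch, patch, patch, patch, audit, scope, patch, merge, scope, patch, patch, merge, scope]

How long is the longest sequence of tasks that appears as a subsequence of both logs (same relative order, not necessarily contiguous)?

One common subsequence of length 8: patch (Sam #2, Lee #4), patch (Sam #5, Lee #5), patch (Sam #6, Lee #6), scope (Sam #8, Lee #8), merge (Sam #9, Lee #10), scope (Sam #10, Lee #11), patch (Sam #11, Lee #12), patch (Sam #12, Lee #13). The LCS DP gives dp[12][15] = 8, so this is optimal.

8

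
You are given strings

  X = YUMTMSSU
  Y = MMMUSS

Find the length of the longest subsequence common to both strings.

Pick M (X #3, Y #2) → M (X #5, Y #3) → S (X #6, Y #5) → S (X #7, Y #6); all 4 characters appear in both, in order. The LCS DP gives dp[8][6] = 4, so this is optimal.

4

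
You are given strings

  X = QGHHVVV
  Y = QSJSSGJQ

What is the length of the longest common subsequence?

2

Match Q [1,1], then G [2,6] — 2 characters in the same relative order in both. dp[7][8] = 2 confirms this is the maximum.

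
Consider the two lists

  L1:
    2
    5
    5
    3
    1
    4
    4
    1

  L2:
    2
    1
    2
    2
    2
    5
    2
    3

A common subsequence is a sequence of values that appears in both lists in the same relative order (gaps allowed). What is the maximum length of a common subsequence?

One common subsequence of length 3: 2 (L1 #1, L2 #5) → 5 (L1 #2, L2 #6) → 3 (L1 #4, L2 #8). The LCS DP gives dp[8][8] = 3, so this is optimal.

3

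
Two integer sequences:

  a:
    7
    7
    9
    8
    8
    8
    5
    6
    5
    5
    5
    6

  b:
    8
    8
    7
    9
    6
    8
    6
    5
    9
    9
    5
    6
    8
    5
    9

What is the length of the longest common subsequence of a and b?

Pick 7 [2,3], then 9 [3,4], then 8 [6,6], then 6 [8,7], then 5 [9,8], then 5 [10,11], then 5 [11,14]; all 7 values appear in both, in order. The LCS DP gives dp[12][15] = 7, so this is optimal.

7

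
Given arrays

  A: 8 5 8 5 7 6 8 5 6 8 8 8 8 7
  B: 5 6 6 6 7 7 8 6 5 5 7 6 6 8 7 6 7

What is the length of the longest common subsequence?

Match 8 (A #1, B #7), 5 (A #2, B #9), 5 (A #4, B #10), 7 (A #5, B #11), 6 (A #6, B #13), 8 (A #7, B #14), 6 (A #9, B #16), 7 (A #14, B #17) — 8 values in the same relative order in both. dp[14][17] = 8 confirms this is the maximum.

8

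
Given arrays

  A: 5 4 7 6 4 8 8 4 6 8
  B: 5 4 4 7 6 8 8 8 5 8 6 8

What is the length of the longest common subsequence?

8

Let dp[i][j] be the LCS length of the first i values of A and the first j values of B. dp[i][j] = dp[i-1][j-1]+1 when the i-th and j-th values match, else max(dp[i-1][j], dp[i][j-1]).
    ·  5  4  4  7  6  8  8  8  5  8  6  8
 ·  0  0  0  0  0  0  0  0  0  0  0  0  0
 5  0  1  1  1  1  1  1  1  1  1  1  1  1
 4  0  1  2  2  2  2  2  2  2  2  2  2  2
 7  0  1  2  2  3  3  3  3  3  3  3  3  3
 6  0  1  2  2  3  4  4  4  4  4  4  4  4
 4  0  1  2  3  3  4  4  4  4  4  4  4  4
 8  0  1  2  3  3  4  5  5  5  5  5  5  5
 8  0  1  2  3  3  4  5  6  6  6  6  6  6
 4  0  1  2  3  3  4  5  6  6  6  6  6  6
 6  0  1  2  3  3  4  5  6  6  6  6  7  7
 8  0  1  2  3  3  4  5  6  7  7  7  7  8
dp[10][12] = 8. One LCS (by backtracking along matches): 5, 4, 7, 6, 8, 8, 6, 8.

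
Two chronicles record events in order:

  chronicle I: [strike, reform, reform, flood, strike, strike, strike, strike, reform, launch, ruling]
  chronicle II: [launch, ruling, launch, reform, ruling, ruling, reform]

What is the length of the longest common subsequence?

2

Pick reform at chronicle I[2]=chronicle II[4]; then reform at chronicle I[9]=chronicle II[7]; all 2 events appear in both, in order, and the DP table's final entry dp[11][7] is also 2, so no common subsequence is longer.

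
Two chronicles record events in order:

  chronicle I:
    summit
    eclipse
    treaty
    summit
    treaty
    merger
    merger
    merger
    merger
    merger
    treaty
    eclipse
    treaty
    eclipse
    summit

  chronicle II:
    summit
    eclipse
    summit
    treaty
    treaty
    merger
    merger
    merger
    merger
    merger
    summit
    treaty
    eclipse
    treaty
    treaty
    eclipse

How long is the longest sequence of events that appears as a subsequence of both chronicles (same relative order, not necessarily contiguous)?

One common subsequence of length 13: summit at chronicle I[1]=chronicle II[1], then eclipse at chronicle I[2]=chronicle II[2], then treaty at chronicle I[3]=chronicle II[4], then treaty at chronicle I[5]=chronicle II[5], then merger at chronicle I[6]=chronicle II[6], then merger at chronicle I[7]=chronicle II[7], then merger at chronicle I[8]=chronicle II[8], then merger at chronicle I[9]=chronicle II[9], then merger at chronicle I[10]=chronicle II[10], then treaty at chronicle I[11]=chronicle II[12], then eclipse at chronicle I[12]=chronicle II[13], then treaty at chronicle I[13]=chronicle II[15], then eclipse at chronicle I[14]=chronicle II[16], and the DP table's final entry dp[15][16] is also 13, so no common subsequence is longer.

13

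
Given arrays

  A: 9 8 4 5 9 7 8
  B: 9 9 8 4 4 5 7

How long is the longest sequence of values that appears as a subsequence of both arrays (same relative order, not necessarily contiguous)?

Let dp[i][j] be the LCS length of the first i values of A and the first j values of B. dp[i][j] = dp[i-1][j-1]+1 when the i-th and j-th values match, else max(dp[i-1][j], dp[i][j-1]).
    ·  9  9  8  4  4  5  7
 ·  0  0  0  0  0  0  0  0
 9  0  1  1  1  1  1  1  1
 8  0  1  1  2  2  2  2  2
 4  0  1  1  2  3  3  3  3
 5  0  1  1  2  3  3  4  4
 9  0  1  2  2  3  3  4  4
 7  0  1  2  2  3  3  4  5
 8  0  1  2  3  3  3  4  5
dp[7][7] = 5. One LCS (by backtracking along matches): 9, 8, 4, 5, 7.

5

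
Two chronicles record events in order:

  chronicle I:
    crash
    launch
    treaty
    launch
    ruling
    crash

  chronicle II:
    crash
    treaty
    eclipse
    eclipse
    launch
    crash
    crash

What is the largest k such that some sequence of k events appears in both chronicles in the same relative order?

Taking crash (chronicle I #1, chronicle II #1) → treaty (chronicle I #3, chronicle II #2) → launch (chronicle I #4, chronicle II #5) → crash (chronicle I #6, chronicle II #7) gives a common subsequence of length 4, and the DP table's final entry dp[6][7] is also 4, so no common subsequence is longer.

4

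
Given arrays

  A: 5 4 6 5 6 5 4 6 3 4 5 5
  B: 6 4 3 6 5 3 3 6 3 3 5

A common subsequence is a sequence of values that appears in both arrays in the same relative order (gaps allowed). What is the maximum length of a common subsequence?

6

Match 4 at A[2]=B[2] → 6 at A[3]=B[4] → 5 at A[4]=B[5] → 6 at A[5]=B[8] → 3 at A[9]=B[10] → 5 at A[12]=B[11] — 6 values in the same relative order in both. The LCS DP gives dp[12][11] = 6, so this is optimal.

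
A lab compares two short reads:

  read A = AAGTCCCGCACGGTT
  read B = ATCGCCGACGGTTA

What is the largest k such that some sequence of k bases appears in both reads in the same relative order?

12

Match A at read A[2]=read B[1]; then T at read A[4]=read B[2]; then C at read A[5]=read B[3]; then C at read A[6]=read B[5]; then C at read A[7]=read B[6]; then G at read A[8]=read B[7]; then A at read A[10]=read B[8]; then C at read A[11]=read B[9]; then G at read A[12]=read B[10]; then G at read A[13]=read B[11]; then T at read A[14]=read B[12]; then T at read A[15]=read B[13] — 12 bases in the same relative order in both. Since dp[15][14] = 12, nothing longer is possible.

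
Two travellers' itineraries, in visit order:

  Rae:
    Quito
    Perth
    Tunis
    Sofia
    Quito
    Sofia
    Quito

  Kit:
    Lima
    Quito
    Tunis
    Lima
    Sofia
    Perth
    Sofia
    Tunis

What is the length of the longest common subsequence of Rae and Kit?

4

Pick Quito at Rae[1]=Kit[2], Tunis at Rae[3]=Kit[3], Sofia at Rae[4]=Kit[5], Sofia at Rae[6]=Kit[7]; all 4 stops appear in both, in order. dp[7][8] = 4 confirms this is the maximum.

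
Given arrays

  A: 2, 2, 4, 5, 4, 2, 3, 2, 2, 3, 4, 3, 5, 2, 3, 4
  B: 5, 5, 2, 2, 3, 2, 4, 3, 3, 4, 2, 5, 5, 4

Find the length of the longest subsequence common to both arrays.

8

One common subsequence of length 8: 2 (A #1, B #4), then 2 (A #2, B #6), then 4 (A #5, B #7), then 3 (A #7, B #8), then 3 (A #10, B #9), then 4 (A #11, B #10), then 5 (A #13, B #13), then 4 (A #16, B #14). Since dp[16][14] = 8, nothing longer is possible.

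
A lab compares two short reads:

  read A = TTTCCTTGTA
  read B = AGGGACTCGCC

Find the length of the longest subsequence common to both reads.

Pick T [1,7]; then C [4,10]; then C [5,11]; all 3 bases appear in both, in order. Since dp[10][11] = 3, nothing longer is possible.

3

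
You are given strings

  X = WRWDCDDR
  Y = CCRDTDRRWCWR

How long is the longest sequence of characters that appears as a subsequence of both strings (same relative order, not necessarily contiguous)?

4

Let dp[i][j] be the LCS length of the first i characters of X and the first j characters of Y. dp[i][j] = dp[i-1][j-1]+1 when the i-th and j-th characters match, else max(dp[i-1][j], dp[i][j-1]).
    ·  C  C  R  D  T  D  R  R  W  C  W  R
 ·  0  0  0  0  0  0  0  0  0  0  0  0  0
 W  0  0  0  0  0  0  0  0  0  1  1  1  1
 R  0  0  0  1  1  1  1  1  1  1  1  1  2
 W  0  0  0  1  1  1  1  1  1  2  2  2  2
 D  0  0  0  1  2  2  2  2  2  2  2  2  2
 C  0  1  1  1  2  2  2  2  2  2  3  3  3
 D  0  1  1  1  2  2  3  3  3  3  3  3  3
 D  0  1  1  1  2  2  3  3  3  3  3  3  3
 R  0  1  1  2  2  2  3  4  4  4  4  4  4
dp[8][12] = 4. One LCS (by backtracking along matches): RWCR.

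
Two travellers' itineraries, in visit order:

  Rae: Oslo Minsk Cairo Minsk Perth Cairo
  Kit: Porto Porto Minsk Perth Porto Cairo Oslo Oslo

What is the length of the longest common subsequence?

3

Pick Minsk at Rae[4]=Kit[3], then Perth at Rae[5]=Kit[4], then Cairo at Rae[6]=Kit[6]; all 3 stops appear in both, in order. dp[6][8] = 3 confirms this is the maximum.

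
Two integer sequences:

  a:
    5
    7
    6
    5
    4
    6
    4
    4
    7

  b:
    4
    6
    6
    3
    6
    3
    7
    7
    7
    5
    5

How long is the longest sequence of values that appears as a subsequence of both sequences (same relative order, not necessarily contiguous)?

3

Let dp[i][j] be the LCS length of the first i values of a and the first j values of b. dp[i][j] = dp[i-1][j-1]+1 when the i-th and j-th values match, else max(dp[i-1][j], dp[i][j-1]).
    ·  4  6  6  3  6  3  7  7  7  5  5
 ·  0  0  0  0  0  0  0  0  0  0  0  0
 5  0  0  0  0  0  0  0  0  0  0  1  1
 7  0  0  0  0  0  0  0  1  1  1  1  1
 6  0  0  1  1  1  1  1  1  1  1  1  1
 5  0  0  1  1  1  1  1  1  1  1  2  2
 4  0  1  1  1  1  1  1  1  1  1  2  2
 6  0  1  2  2  2  2  2  2  2  2  2  2
 4  0  1  2  2  2  2  2  2  2  2  2  2
 4  0  1  2  2  2  2  2  2  2  2  2  2
 7  0  1  2  2  2  2  2  3  3  3  3  3
dp[9][11] = 3. One LCS (by backtracking along matches): 6, 6, 7.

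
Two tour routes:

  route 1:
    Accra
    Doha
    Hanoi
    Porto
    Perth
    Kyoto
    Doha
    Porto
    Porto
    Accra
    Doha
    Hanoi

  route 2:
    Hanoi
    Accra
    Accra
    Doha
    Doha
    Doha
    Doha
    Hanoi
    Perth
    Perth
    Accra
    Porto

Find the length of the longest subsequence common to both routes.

5

Pick Accra (route 1 #1, route 2 #3), then Doha (route 1 #2, route 2 #7), then Hanoi (route 1 #3, route 2 #8), then Perth (route 1 #5, route 2 #10), then Porto (route 1 #9, route 2 #12); all 5 stops appear in both, in order. dp[12][12] = 5 confirms this is the maximum.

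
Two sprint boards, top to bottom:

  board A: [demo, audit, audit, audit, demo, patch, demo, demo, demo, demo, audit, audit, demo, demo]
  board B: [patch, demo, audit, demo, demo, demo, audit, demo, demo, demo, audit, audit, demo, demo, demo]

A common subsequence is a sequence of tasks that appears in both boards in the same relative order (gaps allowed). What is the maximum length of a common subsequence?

One common subsequence of length 11: demo [1,2] → audit [2,3] → demo [5,5] → demo [7,6] → demo [8,8] → demo [9,9] → demo [10,10] → audit [11,11] → audit [12,12] → demo [13,14] → demo [14,15]. Since dp[14][15] = 11, nothing longer is possible.

11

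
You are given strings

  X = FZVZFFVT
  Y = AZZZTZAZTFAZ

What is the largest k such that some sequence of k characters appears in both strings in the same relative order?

Let dp[i][j] be the LCS length of the first i characters of X and the first j characters of Y. dp[i][j] = dp[i-1][j-1]+1 when the i-th and j-th characters match, else max(dp[i-1][j], dp[i][j-1]).
    ·  A  Z  Z  Z  T  Z  A  Z  T  F  A  Z
 ·  0  0  0  0  0  0  0  0  0  0  0  0  0
 F  0  0  0  0  0  0  0  0  0  0  1  1  1
 Z  0  0  1  1  1  1  1  1  1  1  1  1  2
 V  0  0  1  1  1  1  1  1  1  1  1  1  2
 Z  0  0  1  2  2  2  2  2  2  2  2  2  2
 F  0  0  1  2  2  2  2  2  2  2  3  3  3
 F  0  0  1  2  2  2  2  2  2  2  3  3  3
 V  0  0  1  2  2  2  2  2  2  2  3  3  3
 T  0  0  1  2  2  3  3  3  3  3  3  3  3
dp[8][12] = 3. One LCS (by backtracking along matches): ZZF.

3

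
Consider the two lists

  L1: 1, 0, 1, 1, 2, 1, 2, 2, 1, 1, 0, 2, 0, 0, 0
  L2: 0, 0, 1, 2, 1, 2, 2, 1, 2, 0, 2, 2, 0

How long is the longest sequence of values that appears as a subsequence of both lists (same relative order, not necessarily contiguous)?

10

Match 0 [2,2], 1 [4,3], 2 [5,4], 1 [6,5], 2 [7,6], 2 [8,7], 1 [9,8], 0 [11,10], 2 [12,12], 0 [15,13] — 10 values in the same relative order in both. dp[15][13] = 10 confirms this is the maximum.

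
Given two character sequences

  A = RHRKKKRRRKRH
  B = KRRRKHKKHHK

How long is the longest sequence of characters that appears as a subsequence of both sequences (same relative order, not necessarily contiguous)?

6

Pick R [1,3], then R [3,4], then K [4,5], then K [5,7], then K [6,8], then K [10,11]; all 6 characters appear in both, in order. The LCS DP gives dp[12][11] = 6, so this is optimal.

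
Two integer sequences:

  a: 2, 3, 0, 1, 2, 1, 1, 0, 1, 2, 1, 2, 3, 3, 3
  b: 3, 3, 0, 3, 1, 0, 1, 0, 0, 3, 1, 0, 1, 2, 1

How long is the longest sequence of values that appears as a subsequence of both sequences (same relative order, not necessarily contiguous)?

Pick 3 at a[2]=b[2] → 0 at a[3]=b[3] → 1 at a[4]=b[5] → 1 at a[6]=b[7] → 1 at a[7]=b[11] → 0 at a[8]=b[12] → 1 at a[9]=b[13] → 2 at a[10]=b[14] → 1 at a[11]=b[15]; all 9 values appear in both, in order. Since dp[15][15] = 9, nothing longer is possible.

9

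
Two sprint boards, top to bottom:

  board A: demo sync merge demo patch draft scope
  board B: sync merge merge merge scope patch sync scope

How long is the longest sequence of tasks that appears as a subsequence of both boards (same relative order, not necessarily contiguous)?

4

Taking sync (board A #2, board B #1), then merge (board A #3, board B #4), then patch (board A #5, board B #6), then scope (board A #7, board B #8) gives a common subsequence of length 4. The LCS DP gives dp[7][8] = 4, so this is optimal.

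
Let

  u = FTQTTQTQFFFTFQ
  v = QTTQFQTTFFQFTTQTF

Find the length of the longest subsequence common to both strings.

10

Taking Q (u #3, v #1) → T (u #4, v #2) → T (u #5, v #3) → Q (u #6, v #6) → T (u #7, v #8) → F (u #9, v #9) → F (u #10, v #10) → F (u #11, v #12) → T (u #12, v #16) → F (u #13, v #17) gives a common subsequence of length 10, and the DP table's final entry dp[14][17] is also 10, so no common subsequence is longer.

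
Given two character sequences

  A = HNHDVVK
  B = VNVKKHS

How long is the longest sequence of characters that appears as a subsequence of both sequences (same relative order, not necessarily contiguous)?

Let dp[i][j] be the LCS length of the first i characters of A and the first j characters of B. dp[i][j] = dp[i-1][j-1]+1 when the i-th and j-th characters match, else max(dp[i-1][j], dp[i][j-1]).
    ·  V  N  V  K  K  H  S
 ·  0  0  0  0  0  0  0  0
 H  0  0  0  0  0  0  1  1
 N  0  0  1  1  1  1  1  1
 H  0  0  1  1  1  1  2  2
 D  0  0  1  1  1  1  2  2
 V  0  1  1  2  2  2  2  2
 V  0  1  1  2  2  2  2  2
 K  0  1  1  2  3  3  3  3
dp[7][7] = 3. One LCS (by backtracking along matches): NVK.

3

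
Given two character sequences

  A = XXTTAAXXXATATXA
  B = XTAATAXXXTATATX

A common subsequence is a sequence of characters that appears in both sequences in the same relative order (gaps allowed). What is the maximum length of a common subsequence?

One common subsequence of length 12: X [2,1], T [3,2], T [4,5], A [6,6], X [7,7], X [8,8], X [9,9], A [10,11], T [11,12], A [12,13], T [13,14], X [14,15]. Since dp[15][15] = 12, nothing longer is possible.

12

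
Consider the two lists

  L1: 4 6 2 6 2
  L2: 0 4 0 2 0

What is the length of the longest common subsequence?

2

Let dp[i][j] be the LCS length of the first i values of L1 and the first j values of L2. dp[i][j] = dp[i-1][j-1]+1 when the i-th and j-th values match, else max(dp[i-1][j], dp[i][j-1]).
    ·  0  4  0  2  0
 ·  0  0  0  0  0  0
 4  0  0  1  1  1  1
 6  0  0  1  1  1  1
 2  0  0  1  1  2  2
 6  0  0  1  1  2  2
 2  0  0  1  1  2  2
dp[5][5] = 2. One LCS (by backtracking along matches): 4, 2.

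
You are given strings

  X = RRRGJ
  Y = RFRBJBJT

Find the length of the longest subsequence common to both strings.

3

Let dp[i][j] be the LCS length of the first i characters of X and the first j characters of Y. dp[i][j] = dp[i-1][j-1]+1 when the i-th and j-th characters match, else max(dp[i-1][j], dp[i][j-1]).
    ·  R  F  R  B  J  B  J  T
 ·  0  0  0  0  0  0  0  0  0
 R  0  1  1  1  1  1  1  1  1
 R  0  1  1  2  2  2  2  2  2
 R  0  1  1  2  2  2  2  2  2
 G  0  1  1  2  2  2  2  2  2
 J  0  1  1  2  2  3  3  3  3
dp[5][8] = 3. One LCS (by backtracking along matches): RRJ.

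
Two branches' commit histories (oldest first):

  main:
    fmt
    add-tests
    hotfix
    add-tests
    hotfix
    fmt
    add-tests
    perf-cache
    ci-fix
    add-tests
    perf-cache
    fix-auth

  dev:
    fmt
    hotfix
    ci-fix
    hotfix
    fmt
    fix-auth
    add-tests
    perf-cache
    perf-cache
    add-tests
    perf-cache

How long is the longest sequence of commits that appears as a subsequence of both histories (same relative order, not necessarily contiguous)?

8

Taking fmt [1,1], hotfix [3,2], hotfix [5,4], fmt [6,5], add-tests [7,7], perf-cache [8,9], add-tests [10,10], perf-cache [11,11] gives a common subsequence of length 8, and the DP table's final entry dp[12][11] is also 8, so no common subsequence is longer.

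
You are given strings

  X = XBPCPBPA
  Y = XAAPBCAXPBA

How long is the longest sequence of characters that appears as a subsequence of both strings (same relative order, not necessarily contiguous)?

Match X (X #1, Y #1) → B (X #2, Y #5) → C (X #4, Y #6) → P (X #5, Y #9) → B (X #6, Y #10) → A (X #8, Y #11) — 6 characters in the same relative order in both. The LCS DP gives dp[8][11] = 6, so this is optimal.

6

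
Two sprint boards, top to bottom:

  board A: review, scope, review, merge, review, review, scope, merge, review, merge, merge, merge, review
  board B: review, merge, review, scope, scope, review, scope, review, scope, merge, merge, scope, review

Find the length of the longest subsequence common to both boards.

Match review [3,1], merge [4,2], review [5,3], review [6,6], scope [7,7], review [9,8], merge [10,10], merge [11,11], review [13,13] — 9 tasks in the same relative order in both. dp[13][13] = 9 confirms this is the maximum.

9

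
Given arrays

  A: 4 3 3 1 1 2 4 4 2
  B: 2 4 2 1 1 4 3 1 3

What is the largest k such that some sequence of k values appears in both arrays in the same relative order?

4

Match 4 [1,2] → 1 [4,4] → 1 [5,5] → 4 [7,6] — 4 values in the same relative order in both, and the DP table's final entry dp[9][9] is also 4, so no common subsequence is longer.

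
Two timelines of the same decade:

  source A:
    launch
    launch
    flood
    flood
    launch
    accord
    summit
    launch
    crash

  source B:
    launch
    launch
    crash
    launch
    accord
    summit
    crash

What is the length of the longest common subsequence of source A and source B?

One common subsequence of length 6: launch [1,1]; then launch [2,2]; then launch [5,4]; then accord [6,5]; then summit [7,6]; then crash [9,7], and the DP table's final entry dp[9][7] is also 6, so no common subsequence is longer.

6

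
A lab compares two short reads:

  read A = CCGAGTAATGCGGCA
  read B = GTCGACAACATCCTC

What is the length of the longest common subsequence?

One common subsequence of length 8: C (read A #1, read B #3), then C (read A #2, read B #6), then A (read A #4, read B #7), then A (read A #7, read B #8), then A (read A #8, read B #10), then T (read A #9, read B #11), then C (read A #11, read B #13), then C (read A #14, read B #15). dp[15][15] = 8 confirms this is the maximum.

8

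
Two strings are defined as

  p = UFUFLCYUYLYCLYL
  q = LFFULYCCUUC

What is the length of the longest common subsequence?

6

One common subsequence of length 6: F [2,3], U [3,4], L [5,5], C [6,8], U [8,10], C [12,11]. The LCS DP gives dp[15][11] = 6, so this is optimal.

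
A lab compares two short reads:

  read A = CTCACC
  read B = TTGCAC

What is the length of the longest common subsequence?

Let dp[i][j] be the LCS length of the first i bases of read A and the first j bases of read B. dp[i][j] = dp[i-1][j-1]+1 when the i-th and j-th bases match, else max(dp[i-1][j], dp[i][j-1]).
    ·  T  T  G  C  A  C
 ·  0  0  0  0  0  0  0
 C  0  0  0  0  1  1  1
 T  0  1  1  1  1  1  1
 C  0  1  1  1  2  2  2
 A  0  1  1  1  2  3  3
 C  0  1  1  1  2  3  4
 C  0  1  1  1  2  3  4
dp[6][6] = 4. One LCS (by backtracking along matches): TCAC.

4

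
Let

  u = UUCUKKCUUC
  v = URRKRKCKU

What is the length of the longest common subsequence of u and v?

Let dp[i][j] be the LCS length of the first i characters of u and the first j characters of v. dp[i][j] = dp[i-1][j-1]+1 when the i-th and j-th characters match, else max(dp[i-1][j], dp[i][j-1]).
    ·  U  R  R  K  R  K  C  K  U
 ·  0  0  0  0  0  0  0  0  0  0
 U  0  1  1  1  1  1  1  1  1  1
 U  0  1  1  1  1  1  1  1  1  2
 C  0  1  1  1  1  1  1  2  2  2
 U  0  1  1  1  1  1  1  2  2  3
 K  0  1  1  1  2  2  2  2  3  3
 K  0  1  1  1  2  2  3  3  3  3
 C  0  1  1  1  2  2  3  4  4  4
 U  0  1  1  1  2  2  3  4  4  5
 U  0  1  1  1  2  2  3  4  4  5
 C  0  1  1  1  2  2  3  4  4  5
dp[10][9] = 5. One LCS (by backtracking along matches): UKKCU.

5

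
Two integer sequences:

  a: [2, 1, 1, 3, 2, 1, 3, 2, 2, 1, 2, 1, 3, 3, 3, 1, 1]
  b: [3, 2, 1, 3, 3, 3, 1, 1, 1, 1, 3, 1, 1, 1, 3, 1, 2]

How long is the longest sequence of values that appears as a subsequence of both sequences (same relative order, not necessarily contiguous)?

9

Match 2 (a #1, b #2), 1 (a #2, b #9), 1 (a #3, b #10), 3 (a #4, b #11), 1 (a #6, b #12), 1 (a #10, b #13), 1 (a #12, b #14), 3 (a #15, b #15), 1 (a #16, b #16) — 9 values in the same relative order in both. The LCS DP gives dp[17][17] = 9, so this is optimal.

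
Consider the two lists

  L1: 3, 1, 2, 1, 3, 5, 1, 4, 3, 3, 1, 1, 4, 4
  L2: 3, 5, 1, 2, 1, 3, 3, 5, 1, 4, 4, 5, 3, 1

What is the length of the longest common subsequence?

10

Pick 3 (L1 #1, L2 #1) → 1 (L1 #2, L2 #3) → 2 (L1 #3, L2 #4) → 1 (L1 #4, L2 #5) → 3 (L1 #5, L2 #7) → 5 (L1 #6, L2 #8) → 1 (L1 #7, L2 #9) → 4 (L1 #8, L2 #11) → 3 (L1 #10, L2 #13) → 1 (L1 #12, L2 #14); all 10 values appear in both, in order, and the DP table's final entry dp[14][14] is also 10, so no common subsequence is longer.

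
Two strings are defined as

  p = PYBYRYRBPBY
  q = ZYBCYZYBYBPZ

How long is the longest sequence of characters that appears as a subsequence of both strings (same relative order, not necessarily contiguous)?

6

Taking Y (p #2, q #2), B (p #3, q #3), Y (p #4, q #7), Y (p #6, q #9), B (p #8, q #10), P (p #9, q #11) gives a common subsequence of length 6. Since dp[11][12] = 6, nothing longer is possible.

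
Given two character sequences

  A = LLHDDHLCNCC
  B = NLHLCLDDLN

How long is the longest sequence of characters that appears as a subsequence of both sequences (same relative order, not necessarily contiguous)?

6

Match L (A #1, B #4), L (A #2, B #6), D (A #4, B #7), D (A #5, B #8), L (A #7, B #9), N (A #9, B #10) — 6 characters in the same relative order in both, and the DP table's final entry dp[11][10] is also 6, so no common subsequence is longer.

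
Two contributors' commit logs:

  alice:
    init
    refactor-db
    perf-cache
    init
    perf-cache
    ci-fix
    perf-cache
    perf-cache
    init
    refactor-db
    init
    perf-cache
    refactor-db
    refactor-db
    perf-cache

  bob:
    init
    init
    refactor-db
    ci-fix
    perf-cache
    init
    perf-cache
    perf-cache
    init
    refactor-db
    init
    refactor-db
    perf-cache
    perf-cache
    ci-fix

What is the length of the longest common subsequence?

One common subsequence of length 11: init (alice #1, bob #2), refactor-db (alice #2, bob #3), perf-cache (alice #3, bob #5), init (alice #4, bob #6), perf-cache (alice #7, bob #7), perf-cache (alice #8, bob #8), init (alice #9, bob #9), refactor-db (alice #10, bob #10), init (alice #11, bob #11), perf-cache (alice #12, bob #13), perf-cache (alice #15, bob #14). The LCS DP gives dp[15][15] = 11, so this is optimal.

11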